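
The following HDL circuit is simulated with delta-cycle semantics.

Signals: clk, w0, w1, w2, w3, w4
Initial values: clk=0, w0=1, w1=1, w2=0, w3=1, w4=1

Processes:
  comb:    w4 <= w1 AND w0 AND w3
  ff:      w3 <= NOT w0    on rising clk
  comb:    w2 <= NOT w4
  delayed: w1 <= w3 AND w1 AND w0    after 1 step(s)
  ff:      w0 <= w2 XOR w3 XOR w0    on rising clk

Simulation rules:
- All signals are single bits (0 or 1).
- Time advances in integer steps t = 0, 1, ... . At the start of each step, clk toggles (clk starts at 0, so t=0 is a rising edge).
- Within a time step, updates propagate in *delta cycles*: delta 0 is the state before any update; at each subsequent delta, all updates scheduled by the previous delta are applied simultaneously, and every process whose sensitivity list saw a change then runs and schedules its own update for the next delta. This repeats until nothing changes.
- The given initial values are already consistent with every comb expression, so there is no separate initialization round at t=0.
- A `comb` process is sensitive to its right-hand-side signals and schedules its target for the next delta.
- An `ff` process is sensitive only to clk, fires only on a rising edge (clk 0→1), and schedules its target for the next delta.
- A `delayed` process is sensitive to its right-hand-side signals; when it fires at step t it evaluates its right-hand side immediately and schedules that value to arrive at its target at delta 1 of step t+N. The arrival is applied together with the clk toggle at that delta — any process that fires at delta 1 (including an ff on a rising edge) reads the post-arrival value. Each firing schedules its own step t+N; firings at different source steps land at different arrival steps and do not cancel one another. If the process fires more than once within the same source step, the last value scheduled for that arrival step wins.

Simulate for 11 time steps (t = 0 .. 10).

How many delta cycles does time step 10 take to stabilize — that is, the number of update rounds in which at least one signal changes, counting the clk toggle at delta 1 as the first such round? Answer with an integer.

t=0 Δ0: w2=0 w3=1 clk=0 w1=1 w4=1 w0=1
  Δ1: clk:0→1
  Δ2: w3:1→0, w0:1→0
  Δ3: w4:1→0
  Δ4: w2:0→1
  (4Δ to stable)
t=1 Δ0: w2=1 w3=0 clk=1 w1=1 w4=0 w0=0
  Δ1: clk:1→0, w1:1→0
  (1Δ to stable)
t=2 Δ0: w2=1 w3=0 clk=0 w1=0 w4=0 w0=0
  Δ1: clk:0→1
  Δ2: w3:0→1, w0:0→1
  (2Δ to stable)
t=3 Δ0: w2=1 w3=1 clk=1 w1=0 w4=0 w0=1
  Δ1: clk:1→0
  (1Δ to stable)
t=4 Δ0: w2=1 w3=1 clk=0 w1=0 w4=0 w0=1
  Δ1: clk:0→1
  Δ2: w3:1→0
  (2Δ to stable)
t=5 Δ0: w2=1 w3=0 clk=1 w1=0 w4=0 w0=1
  Δ1: clk:1→0
  (1Δ to stable)
t=6 Δ0: w2=1 w3=0 clk=0 w1=0 w4=0 w0=1
  Δ1: clk:0→1
  Δ2: w0:1→0
  (2Δ to stable)
t=7 Δ0: w2=1 w3=0 clk=1 w1=0 w4=0 w0=0
  Δ1: clk:1→0
  (1Δ to stable)
t=8 Δ0: w2=1 w3=0 clk=0 w1=0 w4=0 w0=0
  Δ1: clk:0→1
  Δ2: w3:0→1, w0:0→1
  (2Δ to stable)
t=9 Δ0: w2=1 w3=1 clk=1 w1=0 w4=0 w0=1
  Δ1: clk:1→0
  (1Δ to stable)
t=10 Δ0: w2=1 w3=1 clk=0 w1=0 w4=0 w0=1
  Δ1: clk:0→1
  Δ2: w3:1→0
  (2Δ to stable)

2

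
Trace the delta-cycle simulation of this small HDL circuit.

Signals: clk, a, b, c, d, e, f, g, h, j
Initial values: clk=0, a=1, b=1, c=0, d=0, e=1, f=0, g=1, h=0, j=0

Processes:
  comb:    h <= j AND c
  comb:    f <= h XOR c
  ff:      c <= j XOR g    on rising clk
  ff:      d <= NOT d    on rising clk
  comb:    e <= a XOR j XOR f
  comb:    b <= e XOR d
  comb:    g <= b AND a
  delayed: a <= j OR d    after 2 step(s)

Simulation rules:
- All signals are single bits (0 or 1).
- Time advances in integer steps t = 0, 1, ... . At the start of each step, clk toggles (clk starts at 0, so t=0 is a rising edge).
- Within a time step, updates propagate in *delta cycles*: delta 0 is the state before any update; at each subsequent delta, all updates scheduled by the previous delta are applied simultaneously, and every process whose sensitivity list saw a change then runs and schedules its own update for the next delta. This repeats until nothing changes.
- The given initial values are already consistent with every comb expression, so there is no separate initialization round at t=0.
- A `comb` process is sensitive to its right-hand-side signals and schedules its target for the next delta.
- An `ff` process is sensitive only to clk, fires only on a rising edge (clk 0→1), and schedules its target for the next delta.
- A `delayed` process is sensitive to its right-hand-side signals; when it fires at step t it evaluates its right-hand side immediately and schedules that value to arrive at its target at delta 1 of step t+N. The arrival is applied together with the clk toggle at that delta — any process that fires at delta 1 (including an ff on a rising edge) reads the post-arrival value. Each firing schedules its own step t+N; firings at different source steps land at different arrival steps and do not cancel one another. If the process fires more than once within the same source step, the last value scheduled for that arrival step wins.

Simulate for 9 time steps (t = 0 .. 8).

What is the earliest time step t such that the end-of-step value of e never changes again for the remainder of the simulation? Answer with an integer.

6

t0.Δ0 d=0 f=0 clk=0 a=1 h=0 j=0 e=1 c=0 g=1 b=1
t0.Δ1 d=0 f=0 clk=1 a=1 h=0 j=0 e=1 c=0 g=1 b=1
t0.Δ2 d=1 f=0 clk=1 a=1 h=0 j=0 e=1 c=1 g=1 b=1
t0.Δ3 d=1 f=1 clk=1 a=1 h=0 j=0 e=1 c=1 g=1 b=0
t0.Δ4 d=1 f=1 clk=1 a=1 h=0 j=0 e=0 c=1 g=0 b=0
t0.Δ5 d=1 f=1 clk=1 a=1 h=0 j=0 e=0 c=1 g=0 b=1
t0.Δ6 d=1 f=1 clk=1 a=1 h=0 j=0 e=0 c=1 g=1 b=1
t1.Δ0 d=1 f=1 clk=1 a=1 h=0 j=0 e=0 c=1 g=1 b=1
t1.Δ1 d=1 f=1 clk=0 a=1 h=0 j=0 e=0 c=1 g=1 b=1
t2.Δ0 d=1 f=1 clk=0 a=1 h=0 j=0 e=0 c=1 g=1 b=1
t2.Δ1 d=1 f=1 clk=1 a=1 h=0 j=0 e=0 c=1 g=1 b=1
t2.Δ2 d=0 f=1 clk=1 a=1 h=0 j=0 e=0 c=1 g=1 b=1
t2.Δ3 d=0 f=1 clk=1 a=1 h=0 j=0 e=0 c=1 g=1 b=0
t2.Δ4 d=0 f=1 clk=1 a=1 h=0 j=0 e=0 c=1 g=0 b=0
t3.Δ0 d=0 f=1 clk=1 a=1 h=0 j=0 e=0 c=1 g=0 b=0
t3.Δ1 d=0 f=1 clk=0 a=1 h=0 j=0 e=0 c=1 g=0 b=0
t4.Δ0 d=0 f=1 clk=0 a=1 h=0 j=0 e=0 c=1 g=0 b=0
t4.Δ1 d=0 f=1 clk=1 a=0 h=0 j=0 e=0 c=1 g=0 b=0
t4.Δ2 d=1 f=1 clk=1 a=0 h=0 j=0 e=1 c=0 g=0 b=0
t4.Δ3 d=1 f=0 clk=1 a=0 h=0 j=0 e=1 c=0 g=0 b=0
t4.Δ4 d=1 f=0 clk=1 a=0 h=0 j=0 e=0 c=0 g=0 b=0
t4.Δ5 d=1 f=0 clk=1 a=0 h=0 j=0 e=0 c=0 g=0 b=1
t5.Δ0 d=1 f=0 clk=1 a=0 h=0 j=0 e=0 c=0 g=0 b=1
t5.Δ1 d=1 f=0 clk=0 a=0 h=0 j=0 e=0 c=0 g=0 b=1
t6.Δ0 d=1 f=0 clk=0 a=0 h=0 j=0 e=0 c=0 g=0 b=1
t6.Δ1 d=1 f=0 clk=1 a=1 h=0 j=0 e=0 c=0 g=0 b=1
t6.Δ2 d=0 f=0 clk=1 a=1 h=0 j=0 e=1 c=0 g=1 b=1
t7.Δ0 d=0 f=0 clk=1 a=1 h=0 j=0 e=1 c=0 g=1 b=1
t7.Δ1 d=0 f=0 clk=0 a=1 h=0 j=0 e=1 c=0 g=1 b=1
t8.Δ0 d=0 f=0 clk=0 a=1 h=0 j=0 e=1 c=0 g=1 b=1
t8.Δ1 d=0 f=0 clk=1 a=0 h=0 j=0 e=1 c=0 g=1 b=1
t8.Δ2 d=1 f=0 clk=1 a=0 h=0 j=0 e=0 c=1 g=0 b=1
t8.Δ3 d=1 f=1 clk=1 a=0 h=0 j=0 e=0 c=1 g=0 b=1
t8.Δ4 d=1 f=1 clk=1 a=0 h=0 j=0 e=1 c=1 g=0 b=1
t8.Δ5 d=1 f=1 clk=1 a=0 h=0 j=0 e=1 c=1 g=0 b=0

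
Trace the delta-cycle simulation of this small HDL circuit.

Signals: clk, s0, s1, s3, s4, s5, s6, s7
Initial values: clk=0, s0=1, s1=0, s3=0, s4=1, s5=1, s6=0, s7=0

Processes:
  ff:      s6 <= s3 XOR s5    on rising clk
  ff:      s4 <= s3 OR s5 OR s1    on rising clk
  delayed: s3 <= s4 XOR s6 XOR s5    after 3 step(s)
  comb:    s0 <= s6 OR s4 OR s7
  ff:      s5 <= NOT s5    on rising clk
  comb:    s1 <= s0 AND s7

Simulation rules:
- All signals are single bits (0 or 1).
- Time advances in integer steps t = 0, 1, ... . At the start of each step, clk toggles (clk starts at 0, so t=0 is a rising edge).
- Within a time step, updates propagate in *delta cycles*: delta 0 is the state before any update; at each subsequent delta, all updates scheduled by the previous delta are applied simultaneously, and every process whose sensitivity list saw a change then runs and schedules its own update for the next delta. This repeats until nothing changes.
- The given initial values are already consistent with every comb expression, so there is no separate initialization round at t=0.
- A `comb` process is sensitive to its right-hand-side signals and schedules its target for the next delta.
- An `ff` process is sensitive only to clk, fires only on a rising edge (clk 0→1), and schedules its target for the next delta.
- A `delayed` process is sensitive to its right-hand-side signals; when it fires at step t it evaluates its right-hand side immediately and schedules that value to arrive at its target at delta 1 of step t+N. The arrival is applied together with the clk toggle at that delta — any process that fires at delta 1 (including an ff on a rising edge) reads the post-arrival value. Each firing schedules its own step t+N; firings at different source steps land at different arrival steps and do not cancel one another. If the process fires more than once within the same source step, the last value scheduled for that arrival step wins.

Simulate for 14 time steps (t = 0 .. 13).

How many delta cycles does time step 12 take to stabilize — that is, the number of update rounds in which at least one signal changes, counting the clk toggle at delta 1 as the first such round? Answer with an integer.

2

[bits: s6,clk,s4,s7,s0,s5,s1,s3]
t=0: Δ0=00101100 Δ1=01101100 Δ2=11101000 | 2Δ
t=1: Δ0=11101000 Δ1=10101000 | 1Δ
t=2: Δ0=10101000 Δ1=11101000 Δ2=01001100 Δ3=01000100 | 3Δ
t=3: Δ0=01000100 Δ1=00000100 | 1Δ
t=4: Δ0=00000100 Δ1=01000100 Δ2=11100000 Δ3=11101000 | 3Δ
t=5: Δ0=11101000 Δ1=10101001 | 1Δ
t=6: Δ0=10101001 Δ1=11101001 Δ2=11101101 | 2Δ
t=7: Δ0=11101101 Δ1=10101100 | 1Δ
t=8: Δ0=10101100 Δ1=11101100 Δ2=11101000 | 2Δ
t=9: Δ0=11101000 Δ1=10101001 | 1Δ
t=10: Δ0=10101001 Δ1=11101001 Δ2=11101101 | 2Δ
t=11: Δ0=11101101 Δ1=10101100 | 1Δ
t=12: Δ0=10101100 Δ1=11101100 Δ2=11101000 | 2Δ
t=13: Δ0=11101000 Δ1=10101001 | 1Δ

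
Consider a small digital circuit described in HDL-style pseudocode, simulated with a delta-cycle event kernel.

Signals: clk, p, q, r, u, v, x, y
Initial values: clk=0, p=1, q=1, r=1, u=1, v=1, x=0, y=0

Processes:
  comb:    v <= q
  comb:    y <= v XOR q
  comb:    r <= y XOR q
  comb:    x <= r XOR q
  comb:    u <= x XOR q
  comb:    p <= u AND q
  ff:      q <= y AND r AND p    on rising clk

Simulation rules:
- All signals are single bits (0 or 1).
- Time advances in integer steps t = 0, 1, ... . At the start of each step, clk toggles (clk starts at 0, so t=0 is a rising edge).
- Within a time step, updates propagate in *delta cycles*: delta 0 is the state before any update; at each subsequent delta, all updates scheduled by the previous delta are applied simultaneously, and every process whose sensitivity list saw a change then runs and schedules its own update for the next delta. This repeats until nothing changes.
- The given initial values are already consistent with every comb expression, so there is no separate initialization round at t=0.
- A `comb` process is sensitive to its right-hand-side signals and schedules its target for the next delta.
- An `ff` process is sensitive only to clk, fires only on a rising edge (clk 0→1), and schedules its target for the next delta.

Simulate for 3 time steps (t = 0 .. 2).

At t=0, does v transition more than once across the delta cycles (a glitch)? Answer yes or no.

no

[bits: y,v,clk,u,r,p,q,x]
t=0: Δ0=01011110 Δ1=01111110 Δ2=01111100 Δ3=10100001 Δ4=00111000 Δ5=00100001 Δ6=00110000 Δ7=00100000 | 7Δ
t=1: Δ0=00100000 Δ1=00000000 | 1Δ
t=2: Δ0=00000000 Δ1=00100000 | 1Δ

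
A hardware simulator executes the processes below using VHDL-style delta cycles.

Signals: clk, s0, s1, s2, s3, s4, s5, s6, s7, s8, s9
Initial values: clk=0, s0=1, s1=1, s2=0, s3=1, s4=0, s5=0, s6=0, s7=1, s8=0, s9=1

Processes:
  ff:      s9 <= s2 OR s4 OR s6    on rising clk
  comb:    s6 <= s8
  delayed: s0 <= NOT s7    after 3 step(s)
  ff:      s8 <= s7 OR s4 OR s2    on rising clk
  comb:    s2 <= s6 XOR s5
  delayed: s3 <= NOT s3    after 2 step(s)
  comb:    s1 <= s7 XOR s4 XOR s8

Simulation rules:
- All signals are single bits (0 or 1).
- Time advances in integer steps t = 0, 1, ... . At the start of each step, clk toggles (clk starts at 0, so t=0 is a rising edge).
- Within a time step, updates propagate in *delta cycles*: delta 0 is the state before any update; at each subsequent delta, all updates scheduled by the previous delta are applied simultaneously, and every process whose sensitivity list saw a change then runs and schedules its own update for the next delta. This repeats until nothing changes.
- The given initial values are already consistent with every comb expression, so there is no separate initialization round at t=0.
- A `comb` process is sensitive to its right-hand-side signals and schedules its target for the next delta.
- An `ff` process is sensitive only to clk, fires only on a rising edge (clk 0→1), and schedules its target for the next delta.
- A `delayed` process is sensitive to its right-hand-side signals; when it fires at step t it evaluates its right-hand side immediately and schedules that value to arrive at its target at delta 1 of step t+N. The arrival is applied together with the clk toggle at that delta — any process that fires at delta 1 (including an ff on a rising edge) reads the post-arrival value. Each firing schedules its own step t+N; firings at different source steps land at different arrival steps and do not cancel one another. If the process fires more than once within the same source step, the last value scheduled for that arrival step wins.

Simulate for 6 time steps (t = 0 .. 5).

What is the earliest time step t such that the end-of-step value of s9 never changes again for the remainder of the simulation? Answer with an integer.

t0.Δ0 s6=0 s9=1 s3=1 s8=0 s7=1 s5=0 s2=0 s0=1 clk=0 s1=1 s4=0
t0.Δ1 s6=0 s9=1 s3=1 s8=0 s7=1 s5=0 s2=0 s0=1 clk=1 s1=1 s4=0
t0.Δ2 s6=0 s9=0 s3=1 s8=1 s7=1 s5=0 s2=0 s0=1 clk=1 s1=1 s4=0
t0.Δ3 s6=1 s9=0 s3=1 s8=1 s7=1 s5=0 s2=0 s0=1 clk=1 s1=0 s4=0
t0.Δ4 s6=1 s9=0 s3=1 s8=1 s7=1 s5=0 s2=1 s0=1 clk=1 s1=0 s4=0
t1.Δ0 s6=1 s9=0 s3=1 s8=1 s7=1 s5=0 s2=1 s0=1 clk=1 s1=0 s4=0
t1.Δ1 s6=1 s9=0 s3=1 s8=1 s7=1 s5=0 s2=1 s0=1 clk=0 s1=0 s4=0
t2.Δ0 s6=1 s9=0 s3=1 s8=1 s7=1 s5=0 s2=1 s0=1 clk=0 s1=0 s4=0
t2.Δ1 s6=1 s9=0 s3=1 s8=1 s7=1 s5=0 s2=1 s0=1 clk=1 s1=0 s4=0
t2.Δ2 s6=1 s9=1 s3=1 s8=1 s7=1 s5=0 s2=1 s0=1 clk=1 s1=0 s4=0
t3.Δ0 s6=1 s9=1 s3=1 s8=1 s7=1 s5=0 s2=1 s0=1 clk=1 s1=0 s4=0
t3.Δ1 s6=1 s9=1 s3=1 s8=1 s7=1 s5=0 s2=1 s0=1 clk=0 s1=0 s4=0
t4.Δ0 s6=1 s9=1 s3=1 s8=1 s7=1 s5=0 s2=1 s0=1 clk=0 s1=0 s4=0
t4.Δ1 s6=1 s9=1 s3=1 s8=1 s7=1 s5=0 s2=1 s0=1 clk=1 s1=0 s4=0
t5.Δ0 s6=1 s9=1 s3=1 s8=1 s7=1 s5=0 s2=1 s0=1 clk=1 s1=0 s4=0
t5.Δ1 s6=1 s9=1 s3=1 s8=1 s7=1 s5=0 s2=1 s0=1 clk=0 s1=0 s4=0

2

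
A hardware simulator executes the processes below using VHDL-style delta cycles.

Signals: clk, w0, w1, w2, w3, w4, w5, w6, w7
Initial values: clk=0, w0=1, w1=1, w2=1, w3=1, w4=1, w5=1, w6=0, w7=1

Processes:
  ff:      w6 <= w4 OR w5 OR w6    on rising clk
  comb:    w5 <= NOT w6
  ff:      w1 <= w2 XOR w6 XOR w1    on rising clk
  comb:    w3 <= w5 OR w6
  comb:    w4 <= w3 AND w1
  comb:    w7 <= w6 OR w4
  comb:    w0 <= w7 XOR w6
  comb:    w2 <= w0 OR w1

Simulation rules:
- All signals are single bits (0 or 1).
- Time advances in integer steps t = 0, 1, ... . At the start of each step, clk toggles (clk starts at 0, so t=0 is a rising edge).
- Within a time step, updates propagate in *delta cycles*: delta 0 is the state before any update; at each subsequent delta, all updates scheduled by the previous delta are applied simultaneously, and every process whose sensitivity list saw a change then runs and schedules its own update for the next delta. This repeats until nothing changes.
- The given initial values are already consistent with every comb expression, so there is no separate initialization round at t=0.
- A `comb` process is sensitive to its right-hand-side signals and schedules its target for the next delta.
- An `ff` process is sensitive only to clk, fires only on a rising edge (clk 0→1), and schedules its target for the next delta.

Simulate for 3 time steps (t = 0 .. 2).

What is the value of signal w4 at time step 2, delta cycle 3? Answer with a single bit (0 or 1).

t=0 Δ0: w7=1 clk=0 w2=1 w0=1 w5=1 w3=1 w4=1 w6=0 w1=1
  Δ1: clk:0→1
  Δ2: w6:0→1, w1:1→0
  Δ3: w0:1→0, w5:1→0, w4:1→0
  Δ4: w2:1→0
  (4Δ to stable)
t=1 Δ0: w7=1 clk=1 w2=0 w0=0 w5=0 w3=1 w4=0 w6=1 w1=0
  Δ1: clk:1→0
  (1Δ to stable)
t=2 Δ0: w7=1 clk=0 w2=0 w0=0 w5=0 w3=1 w4=0 w6=1 w1=0
  Δ1: clk:0→1
  Δ2: w1:0→1
  Δ3: w2:0→1, w4:0→1
  (3Δ to stable)

1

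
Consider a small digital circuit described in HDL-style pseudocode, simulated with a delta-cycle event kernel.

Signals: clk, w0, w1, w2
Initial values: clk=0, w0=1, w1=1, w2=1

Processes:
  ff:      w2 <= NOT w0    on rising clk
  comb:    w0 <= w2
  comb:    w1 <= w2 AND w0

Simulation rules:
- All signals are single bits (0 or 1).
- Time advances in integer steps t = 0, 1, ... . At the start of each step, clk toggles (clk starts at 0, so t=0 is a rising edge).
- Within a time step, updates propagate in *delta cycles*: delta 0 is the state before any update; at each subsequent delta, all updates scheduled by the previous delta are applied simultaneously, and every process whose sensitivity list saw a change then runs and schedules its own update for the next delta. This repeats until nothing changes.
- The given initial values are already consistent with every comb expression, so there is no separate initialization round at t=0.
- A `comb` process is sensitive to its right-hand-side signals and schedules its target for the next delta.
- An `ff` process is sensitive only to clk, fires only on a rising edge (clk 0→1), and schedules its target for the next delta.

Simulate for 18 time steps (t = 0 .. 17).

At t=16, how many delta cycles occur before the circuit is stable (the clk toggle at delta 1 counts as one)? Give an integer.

[bits: clk,w0,w2,w1]
t=0: Δ0=0111 Δ1=1111 Δ2=1101 Δ3=1000 | 3Δ
t=1: Δ0=1000 Δ1=0000 | 1Δ
t=2: Δ0=0000 Δ1=1000 Δ2=1010 Δ3=1110 Δ4=1111 | 4Δ
t=3: Δ0=1111 Δ1=0111 | 1Δ
t=4: Δ0=0111 Δ1=1111 Δ2=1101 Δ3=1000 | 3Δ
t=5: Δ0=1000 Δ1=0000 | 1Δ
t=6: Δ0=0000 Δ1=1000 Δ2=1010 Δ3=1110 Δ4=1111 | 4Δ
t=7: Δ0=1111 Δ1=0111 | 1Δ
t=8: Δ0=0111 Δ1=1111 Δ2=1101 Δ3=1000 | 3Δ
t=9: Δ0=1000 Δ1=0000 | 1Δ
t=10: Δ0=0000 Δ1=1000 Δ2=1010 Δ3=1110 Δ4=1111 | 4Δ
t=11: Δ0=1111 Δ1=0111 | 1Δ
t=12: Δ0=0111 Δ1=1111 Δ2=1101 Δ3=1000 | 3Δ
t=13: Δ0=1000 Δ1=0000 | 1Δ
t=14: Δ0=0000 Δ1=1000 Δ2=1010 Δ3=1110 Δ4=1111 | 4Δ
t=15: Δ0=1111 Δ1=0111 | 1Δ
t=16: Δ0=0111 Δ1=1111 Δ2=1101 Δ3=1000 | 3Δ
t=17: Δ0=1000 Δ1=0000 | 1Δ

3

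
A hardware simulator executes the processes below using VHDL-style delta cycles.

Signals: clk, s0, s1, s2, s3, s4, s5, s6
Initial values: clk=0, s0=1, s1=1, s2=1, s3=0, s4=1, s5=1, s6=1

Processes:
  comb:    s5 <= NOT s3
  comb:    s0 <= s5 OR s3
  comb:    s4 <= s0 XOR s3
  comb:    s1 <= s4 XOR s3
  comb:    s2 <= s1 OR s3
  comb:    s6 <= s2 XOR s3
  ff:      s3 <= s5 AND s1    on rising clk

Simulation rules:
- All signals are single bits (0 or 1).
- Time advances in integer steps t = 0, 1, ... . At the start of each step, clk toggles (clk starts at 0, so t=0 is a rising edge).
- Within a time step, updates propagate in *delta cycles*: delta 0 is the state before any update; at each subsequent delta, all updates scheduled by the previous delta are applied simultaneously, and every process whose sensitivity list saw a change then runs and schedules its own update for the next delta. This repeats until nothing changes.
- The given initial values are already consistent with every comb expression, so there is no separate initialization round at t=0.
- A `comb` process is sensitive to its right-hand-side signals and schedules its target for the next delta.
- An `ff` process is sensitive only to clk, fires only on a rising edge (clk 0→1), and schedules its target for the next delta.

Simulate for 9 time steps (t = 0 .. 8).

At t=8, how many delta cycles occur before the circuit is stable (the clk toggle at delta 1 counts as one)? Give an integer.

4

t0.Δ0 s0=1 s2=1 s1=1 s5=1 s6=1 clk=0 s4=1 s3=0
t0.Δ1 s0=1 s2=1 s1=1 s5=1 s6=1 clk=1 s4=1 s3=0
t0.Δ2 s0=1 s2=1 s1=1 s5=1 s6=1 clk=1 s4=1 s3=1
t0.Δ3 s0=1 s2=1 s1=0 s5=0 s6=0 clk=1 s4=0 s3=1
t0.Δ4 s0=1 s2=1 s1=1 s5=0 s6=0 clk=1 s4=0 s3=1
t1.Δ0 s0=1 s2=1 s1=1 s5=0 s6=0 clk=1 s4=0 s3=1
t1.Δ1 s0=1 s2=1 s1=1 s5=0 s6=0 clk=0 s4=0 s3=1
t2.Δ0 s0=1 s2=1 s1=1 s5=0 s6=0 clk=0 s4=0 s3=1
t2.Δ1 s0=1 s2=1 s1=1 s5=0 s6=0 clk=1 s4=0 s3=1
t2.Δ2 s0=1 s2=1 s1=1 s5=0 s6=0 clk=1 s4=0 s3=0
t2.Δ3 s0=0 s2=1 s1=0 s5=1 s6=1 clk=1 s4=1 s3=0
t2.Δ4 s0=1 s2=0 s1=1 s5=1 s6=1 clk=1 s4=0 s3=0
t2.Δ5 s0=1 s2=1 s1=0 s5=1 s6=0 clk=1 s4=1 s3=0
t2.Δ6 s0=1 s2=0 s1=1 s5=1 s6=1 clk=1 s4=1 s3=0
t2.Δ7 s0=1 s2=1 s1=1 s5=1 s6=0 clk=1 s4=1 s3=0
t2.Δ8 s0=1 s2=1 s1=1 s5=1 s6=1 clk=1 s4=1 s3=0
t3.Δ0 s0=1 s2=1 s1=1 s5=1 s6=1 clk=1 s4=1 s3=0
t3.Δ1 s0=1 s2=1 s1=1 s5=1 s6=1 clk=0 s4=1 s3=0
t4.Δ0 s0=1 s2=1 s1=1 s5=1 s6=1 clk=0 s4=1 s3=0
t4.Δ1 s0=1 s2=1 s1=1 s5=1 s6=1 clk=1 s4=1 s3=0
t4.Δ2 s0=1 s2=1 s1=1 s5=1 s6=1 clk=1 s4=1 s3=1
t4.Δ3 s0=1 s2=1 s1=0 s5=0 s6=0 clk=1 s4=0 s3=1
t4.Δ4 s0=1 s2=1 s1=1 s5=0 s6=0 clk=1 s4=0 s3=1
t5.Δ0 s0=1 s2=1 s1=1 s5=0 s6=0 clk=1 s4=0 s3=1
t5.Δ1 s0=1 s2=1 s1=1 s5=0 s6=0 clk=0 s4=0 s3=1
t6.Δ0 s0=1 s2=1 s1=1 s5=0 s6=0 clk=0 s4=0 s3=1
t6.Δ1 s0=1 s2=1 s1=1 s5=0 s6=0 clk=1 s4=0 s3=1
t6.Δ2 s0=1 s2=1 s1=1 s5=0 s6=0 clk=1 s4=0 s3=0
t6.Δ3 s0=0 s2=1 s1=0 s5=1 s6=1 clk=1 s4=1 s3=0
t6.Δ4 s0=1 s2=0 s1=1 s5=1 s6=1 clk=1 s4=0 s3=0
t6.Δ5 s0=1 s2=1 s1=0 s5=1 s6=0 clk=1 s4=1 s3=0
t6.Δ6 s0=1 s2=0 s1=1 s5=1 s6=1 clk=1 s4=1 s3=0
t6.Δ7 s0=1 s2=1 s1=1 s5=1 s6=0 clk=1 s4=1 s3=0
t6.Δ8 s0=1 s2=1 s1=1 s5=1 s6=1 clk=1 s4=1 s3=0
t7.Δ0 s0=1 s2=1 s1=1 s5=1 s6=1 clk=1 s4=1 s3=0
t7.Δ1 s0=1 s2=1 s1=1 s5=1 s6=1 clk=0 s4=1 s3=0
t8.Δ0 s0=1 s2=1 s1=1 s5=1 s6=1 clk=0 s4=1 s3=0
t8.Δ1 s0=1 s2=1 s1=1 s5=1 s6=1 clk=1 s4=1 s3=0
t8.Δ2 s0=1 s2=1 s1=1 s5=1 s6=1 clk=1 s4=1 s3=1
t8.Δ3 s0=1 s2=1 s1=0 s5=0 s6=0 clk=1 s4=0 s3=1
t8.Δ4 s0=1 s2=1 s1=1 s5=0 s6=0 clk=1 s4=0 s3=1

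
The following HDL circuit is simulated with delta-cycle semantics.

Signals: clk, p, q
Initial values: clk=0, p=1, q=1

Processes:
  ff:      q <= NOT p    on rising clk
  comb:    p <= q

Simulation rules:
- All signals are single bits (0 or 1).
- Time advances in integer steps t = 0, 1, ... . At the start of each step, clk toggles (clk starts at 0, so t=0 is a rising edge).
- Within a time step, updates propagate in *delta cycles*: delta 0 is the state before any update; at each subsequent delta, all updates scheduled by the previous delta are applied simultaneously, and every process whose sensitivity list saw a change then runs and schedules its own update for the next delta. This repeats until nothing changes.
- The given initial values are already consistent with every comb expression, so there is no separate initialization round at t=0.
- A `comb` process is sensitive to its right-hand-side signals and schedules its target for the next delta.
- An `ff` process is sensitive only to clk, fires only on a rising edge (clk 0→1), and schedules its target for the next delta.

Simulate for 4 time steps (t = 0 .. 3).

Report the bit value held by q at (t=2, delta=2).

[bits: q,p,clk]
t=0: Δ0=110 Δ1=111 Δ2=011 Δ3=001 | 3Δ
t=1: Δ0=001 Δ1=000 | 1Δ
t=2: Δ0=000 Δ1=001 Δ2=101 Δ3=111 | 3Δ
t=3: Δ0=111 Δ1=110 | 1Δ

1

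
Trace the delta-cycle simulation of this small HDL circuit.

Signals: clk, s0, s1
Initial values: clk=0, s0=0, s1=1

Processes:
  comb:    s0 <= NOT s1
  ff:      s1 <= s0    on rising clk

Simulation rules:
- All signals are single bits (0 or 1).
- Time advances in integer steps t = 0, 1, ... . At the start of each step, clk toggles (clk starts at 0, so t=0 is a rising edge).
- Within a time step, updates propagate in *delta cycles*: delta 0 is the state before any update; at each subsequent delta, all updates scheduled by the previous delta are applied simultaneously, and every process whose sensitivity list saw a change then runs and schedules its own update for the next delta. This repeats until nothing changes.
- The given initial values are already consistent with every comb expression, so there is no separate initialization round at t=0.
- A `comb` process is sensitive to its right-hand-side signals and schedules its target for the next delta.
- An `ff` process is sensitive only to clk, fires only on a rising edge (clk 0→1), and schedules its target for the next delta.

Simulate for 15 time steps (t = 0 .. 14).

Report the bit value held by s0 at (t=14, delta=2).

1

t=0 Δ0: s1=1 clk=0 s0=0
  Δ1: clk:0→1
  Δ2: s1:1→0
  Δ3: s0:0→1
  (3Δ to stable)
t=1 Δ0: s1=0 clk=1 s0=1
  Δ1: clk:1→0
  (1Δ to stable)
t=2 Δ0: s1=0 clk=0 s0=1
  Δ1: clk:0→1
  Δ2: s1:0→1
  Δ3: s0:1→0
  (3Δ to stable)
t=3 Δ0: s1=1 clk=1 s0=0
  Δ1: clk:1→0
  (1Δ to stable)
t=4 Δ0: s1=1 clk=0 s0=0
  Δ1: clk:0→1
  Δ2: s1:1→0
  Δ3: s0:0→1
  (3Δ to stable)
t=5 Δ0: s1=0 clk=1 s0=1
  Δ1: clk:1→0
  (1Δ to stable)
t=6 Δ0: s1=0 clk=0 s0=1
  Δ1: clk:0→1
  Δ2: s1:0→1
  Δ3: s0:1→0
  (3Δ to stable)
t=7 Δ0: s1=1 clk=1 s0=0
  Δ1: clk:1→0
  (1Δ to stable)
t=8 Δ0: s1=1 clk=0 s0=0
  Δ1: clk:0→1
  Δ2: s1:1→0
  Δ3: s0:0→1
  (3Δ to stable)
t=9 Δ0: s1=0 clk=1 s0=1
  Δ1: clk:1→0
  (1Δ to stable)
t=10 Δ0: s1=0 clk=0 s0=1
  Δ1: clk:0→1
  Δ2: s1:0→1
  Δ3: s0:1→0
  (3Δ to stable)
t=11 Δ0: s1=1 clk=1 s0=0
  Δ1: clk:1→0
  (1Δ to stable)
t=12 Δ0: s1=1 clk=0 s0=0
  Δ1: clk:0→1
  Δ2: s1:1→0
  Δ3: s0:0→1
  (3Δ to stable)
t=13 Δ0: s1=0 clk=1 s0=1
  Δ1: clk:1→0
  (1Δ to stable)
t=14 Δ0: s1=0 clk=0 s0=1
  Δ1: clk:0→1
  Δ2: s1:0→1
  Δ3: s0:1→0
  (3Δ to stable)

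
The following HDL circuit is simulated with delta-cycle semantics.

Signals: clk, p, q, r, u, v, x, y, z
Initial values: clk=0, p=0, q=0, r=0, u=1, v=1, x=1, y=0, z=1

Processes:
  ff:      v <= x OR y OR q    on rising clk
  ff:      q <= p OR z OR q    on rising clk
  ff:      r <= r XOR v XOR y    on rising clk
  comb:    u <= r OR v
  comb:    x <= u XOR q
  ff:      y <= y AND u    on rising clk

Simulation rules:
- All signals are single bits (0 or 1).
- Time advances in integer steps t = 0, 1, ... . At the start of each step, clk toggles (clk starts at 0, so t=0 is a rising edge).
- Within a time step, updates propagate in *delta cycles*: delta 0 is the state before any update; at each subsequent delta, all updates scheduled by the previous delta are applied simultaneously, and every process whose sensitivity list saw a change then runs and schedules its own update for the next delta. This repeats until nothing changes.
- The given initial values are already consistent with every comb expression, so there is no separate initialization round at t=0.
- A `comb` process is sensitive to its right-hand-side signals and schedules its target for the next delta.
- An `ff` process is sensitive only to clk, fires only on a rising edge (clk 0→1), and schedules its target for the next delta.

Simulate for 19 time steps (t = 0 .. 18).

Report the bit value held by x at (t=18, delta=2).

t0.Δ0 v=1 y=0 clk=0 u=1 r=0 q=0 z=1 x=1 p=0
t0.Δ1 v=1 y=0 clk=1 u=1 r=0 q=0 z=1 x=1 p=0
t0.Δ2 v=1 y=0 clk=1 u=1 r=1 q=1 z=1 x=1 p=0
t0.Δ3 v=1 y=0 clk=1 u=1 r=1 q=1 z=1 x=0 p=0
t1.Δ0 v=1 y=0 clk=1 u=1 r=1 q=1 z=1 x=0 p=0
t1.Δ1 v=1 y=0 clk=0 u=1 r=1 q=1 z=1 x=0 p=0
t2.Δ0 v=1 y=0 clk=0 u=1 r=1 q=1 z=1 x=0 p=0
t2.Δ1 v=1 y=0 clk=1 u=1 r=1 q=1 z=1 x=0 p=0
t2.Δ2 v=1 y=0 clk=1 u=1 r=0 q=1 z=1 x=0 p=0
t3.Δ0 v=1 y=0 clk=1 u=1 r=0 q=1 z=1 x=0 p=0
t3.Δ1 v=1 y=0 clk=0 u=1 r=0 q=1 z=1 x=0 p=0
t4.Δ0 v=1 y=0 clk=0 u=1 r=0 q=1 z=1 x=0 p=0
t4.Δ1 v=1 y=0 clk=1 u=1 r=0 q=1 z=1 x=0 p=0
t4.Δ2 v=1 y=0 clk=1 u=1 r=1 q=1 z=1 x=0 p=0
t5.Δ0 v=1 y=0 clk=1 u=1 r=1 q=1 z=1 x=0 p=0
t5.Δ1 v=1 y=0 clk=0 u=1 r=1 q=1 z=1 x=0 p=0
t6.Δ0 v=1 y=0 clk=0 u=1 r=1 q=1 z=1 x=0 p=0
t6.Δ1 v=1 y=0 clk=1 u=1 r=1 q=1 z=1 x=0 p=0
t6.Δ2 v=1 y=0 clk=1 u=1 r=0 q=1 z=1 x=0 p=0
t7.Δ0 v=1 y=0 clk=1 u=1 r=0 q=1 z=1 x=0 p=0
t7.Δ1 v=1 y=0 clk=0 u=1 r=0 q=1 z=1 x=0 p=0
t8.Δ0 v=1 y=0 clk=0 u=1 r=0 q=1 z=1 x=0 p=0
t8.Δ1 v=1 y=0 clk=1 u=1 r=0 q=1 z=1 x=0 p=0
t8.Δ2 v=1 y=0 clk=1 u=1 r=1 q=1 z=1 x=0 p=0
t9.Δ0 v=1 y=0 clk=1 u=1 r=1 q=1 z=1 x=0 p=0
t9.Δ1 v=1 y=0 clk=0 u=1 r=1 q=1 z=1 x=0 p=0
t10.Δ0 v=1 y=0 clk=0 u=1 r=1 q=1 z=1 x=0 p=0
t10.Δ1 v=1 y=0 clk=1 u=1 r=1 q=1 z=1 x=0 p=0
t10.Δ2 v=1 y=0 clk=1 u=1 r=0 q=1 z=1 x=0 p=0
t11.Δ0 v=1 y=0 clk=1 u=1 r=0 q=1 z=1 x=0 p=0
t11.Δ1 v=1 y=0 clk=0 u=1 r=0 q=1 z=1 x=0 p=0
t12.Δ0 v=1 y=0 clk=0 u=1 r=0 q=1 z=1 x=0 p=0
t12.Δ1 v=1 y=0 clk=1 u=1 r=0 q=1 z=1 x=0 p=0
t12.Δ2 v=1 y=0 clk=1 u=1 r=1 q=1 z=1 x=0 p=0
t13.Δ0 v=1 y=0 clk=1 u=1 r=1 q=1 z=1 x=0 p=0
t13.Δ1 v=1 y=0 clk=0 u=1 r=1 q=1 z=1 x=0 p=0
t14.Δ0 v=1 y=0 clk=0 u=1 r=1 q=1 z=1 x=0 p=0
t14.Δ1 v=1 y=0 clk=1 u=1 r=1 q=1 z=1 x=0 p=0
t14.Δ2 v=1 y=0 clk=1 u=1 r=0 q=1 z=1 x=0 p=0
t15.Δ0 v=1 y=0 clk=1 u=1 r=0 q=1 z=1 x=0 p=0
t15.Δ1 v=1 y=0 clk=0 u=1 r=0 q=1 z=1 x=0 p=0
t16.Δ0 v=1 y=0 clk=0 u=1 r=0 q=1 z=1 x=0 p=0
t16.Δ1 v=1 y=0 clk=1 u=1 r=0 q=1 z=1 x=0 p=0
t16.Δ2 v=1 y=0 clk=1 u=1 r=1 q=1 z=1 x=0 p=0
t17.Δ0 v=1 y=0 clk=1 u=1 r=1 q=1 z=1 x=0 p=0
t17.Δ1 v=1 y=0 clk=0 u=1 r=1 q=1 z=1 x=0 p=0
t18.Δ0 v=1 y=0 clk=0 u=1 r=1 q=1 z=1 x=0 p=0
t18.Δ1 v=1 y=0 clk=1 u=1 r=1 q=1 z=1 x=0 p=0
t18.Δ2 v=1 y=0 clk=1 u=1 r=0 q=1 z=1 x=0 p=0

0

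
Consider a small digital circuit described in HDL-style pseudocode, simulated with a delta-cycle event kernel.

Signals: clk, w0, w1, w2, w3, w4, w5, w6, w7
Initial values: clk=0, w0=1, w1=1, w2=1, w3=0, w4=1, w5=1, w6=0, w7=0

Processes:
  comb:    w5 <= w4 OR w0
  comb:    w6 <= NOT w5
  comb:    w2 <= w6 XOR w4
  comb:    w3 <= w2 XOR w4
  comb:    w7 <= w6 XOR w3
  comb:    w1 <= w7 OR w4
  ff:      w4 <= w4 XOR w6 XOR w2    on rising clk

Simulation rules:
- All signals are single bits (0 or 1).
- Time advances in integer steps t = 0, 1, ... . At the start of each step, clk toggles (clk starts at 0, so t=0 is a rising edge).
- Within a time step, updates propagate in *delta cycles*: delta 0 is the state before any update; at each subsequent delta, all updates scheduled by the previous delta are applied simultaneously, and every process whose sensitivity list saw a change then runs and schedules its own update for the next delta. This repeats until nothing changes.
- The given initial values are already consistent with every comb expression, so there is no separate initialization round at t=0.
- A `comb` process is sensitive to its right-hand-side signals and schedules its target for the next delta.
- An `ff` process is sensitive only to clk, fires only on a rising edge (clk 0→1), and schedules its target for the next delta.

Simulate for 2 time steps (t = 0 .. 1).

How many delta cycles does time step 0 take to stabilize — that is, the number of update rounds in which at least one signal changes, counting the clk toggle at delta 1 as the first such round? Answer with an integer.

t=0 Δ0: w5=1 w4=1 w1=1 w3=0 w7=0 w2=1 w0=1 clk=0 w6=0
  Δ1: clk:0→1
  Δ2: w4:1→0
  Δ3: w1:1→0, w3:0→1, w2:1→0
  Δ4: w3:1→0, w7:0→1
  Δ5: w1:0→1, w7:1→0
  Δ6: w1:1→0
  (6Δ to stable)
t=1 Δ0: w5=1 w4=0 w1=0 w3=0 w7=0 w2=0 w0=1 clk=1 w6=0
  Δ1: clk:1→0
  (1Δ to stable)

6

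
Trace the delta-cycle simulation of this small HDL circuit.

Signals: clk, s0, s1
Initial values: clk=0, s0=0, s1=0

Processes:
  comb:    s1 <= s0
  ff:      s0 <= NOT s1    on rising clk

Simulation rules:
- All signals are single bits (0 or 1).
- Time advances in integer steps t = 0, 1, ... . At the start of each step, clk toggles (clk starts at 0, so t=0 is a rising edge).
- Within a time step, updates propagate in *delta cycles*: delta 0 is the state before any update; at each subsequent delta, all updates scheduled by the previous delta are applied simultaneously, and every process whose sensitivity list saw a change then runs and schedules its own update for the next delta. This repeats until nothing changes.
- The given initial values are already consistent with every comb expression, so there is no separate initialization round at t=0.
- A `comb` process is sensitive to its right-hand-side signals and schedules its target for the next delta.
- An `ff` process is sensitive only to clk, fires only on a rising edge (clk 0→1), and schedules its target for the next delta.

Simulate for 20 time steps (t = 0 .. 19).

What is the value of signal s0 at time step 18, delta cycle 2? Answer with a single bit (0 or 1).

0

t0.Δ0 s0=0 s1=0 clk=0
t0.Δ1 s0=0 s1=0 clk=1
t0.Δ2 s0=1 s1=0 clk=1
t0.Δ3 s0=1 s1=1 clk=1
t1.Δ0 s0=1 s1=1 clk=1
t1.Δ1 s0=1 s1=1 clk=0
t2.Δ0 s0=1 s1=1 clk=0
t2.Δ1 s0=1 s1=1 clk=1
t2.Δ2 s0=0 s1=1 clk=1
t2.Δ3 s0=0 s1=0 clk=1
t3.Δ0 s0=0 s1=0 clk=1
t3.Δ1 s0=0 s1=0 clk=0
t4.Δ0 s0=0 s1=0 clk=0
t4.Δ1 s0=0 s1=0 clk=1
t4.Δ2 s0=1 s1=0 clk=1
t4.Δ3 s0=1 s1=1 clk=1
t5.Δ0 s0=1 s1=1 clk=1
t5.Δ1 s0=1 s1=1 clk=0
t6.Δ0 s0=1 s1=1 clk=0
t6.Δ1 s0=1 s1=1 clk=1
t6.Δ2 s0=0 s1=1 clk=1
t6.Δ3 s0=0 s1=0 clk=1
t7.Δ0 s0=0 s1=0 clk=1
t7.Δ1 s0=0 s1=0 clk=0
t8.Δ0 s0=0 s1=0 clk=0
t8.Δ1 s0=0 s1=0 clk=1
t8.Δ2 s0=1 s1=0 clk=1
t8.Δ3 s0=1 s1=1 clk=1
t9.Δ0 s0=1 s1=1 clk=1
t9.Δ1 s0=1 s1=1 clk=0
t10.Δ0 s0=1 s1=1 clk=0
t10.Δ1 s0=1 s1=1 clk=1
t10.Δ2 s0=0 s1=1 clk=1
t10.Δ3 s0=0 s1=0 clk=1
t11.Δ0 s0=0 s1=0 clk=1
t11.Δ1 s0=0 s1=0 clk=0
t12.Δ0 s0=0 s1=0 clk=0
t12.Δ1 s0=0 s1=0 clk=1
t12.Δ2 s0=1 s1=0 clk=1
t12.Δ3 s0=1 s1=1 clk=1
t13.Δ0 s0=1 s1=1 clk=1
t13.Δ1 s0=1 s1=1 clk=0
t14.Δ0 s0=1 s1=1 clk=0
t14.Δ1 s0=1 s1=1 clk=1
t14.Δ2 s0=0 s1=1 clk=1
t14.Δ3 s0=0 s1=0 clk=1
t15.Δ0 s0=0 s1=0 clk=1
t15.Δ1 s0=0 s1=0 clk=0
t16.Δ0 s0=0 s1=0 clk=0
t16.Δ1 s0=0 s1=0 clk=1
t16.Δ2 s0=1 s1=0 clk=1
t16.Δ3 s0=1 s1=1 clk=1
t17.Δ0 s0=1 s1=1 clk=1
t17.Δ1 s0=1 s1=1 clk=0
t18.Δ0 s0=1 s1=1 clk=0
t18.Δ1 s0=1 s1=1 clk=1
t18.Δ2 s0=0 s1=1 clk=1
t18.Δ3 s0=0 s1=0 clk=1
t19.Δ0 s0=0 s1=0 clk=1
t19.Δ1 s0=0 s1=0 clk=0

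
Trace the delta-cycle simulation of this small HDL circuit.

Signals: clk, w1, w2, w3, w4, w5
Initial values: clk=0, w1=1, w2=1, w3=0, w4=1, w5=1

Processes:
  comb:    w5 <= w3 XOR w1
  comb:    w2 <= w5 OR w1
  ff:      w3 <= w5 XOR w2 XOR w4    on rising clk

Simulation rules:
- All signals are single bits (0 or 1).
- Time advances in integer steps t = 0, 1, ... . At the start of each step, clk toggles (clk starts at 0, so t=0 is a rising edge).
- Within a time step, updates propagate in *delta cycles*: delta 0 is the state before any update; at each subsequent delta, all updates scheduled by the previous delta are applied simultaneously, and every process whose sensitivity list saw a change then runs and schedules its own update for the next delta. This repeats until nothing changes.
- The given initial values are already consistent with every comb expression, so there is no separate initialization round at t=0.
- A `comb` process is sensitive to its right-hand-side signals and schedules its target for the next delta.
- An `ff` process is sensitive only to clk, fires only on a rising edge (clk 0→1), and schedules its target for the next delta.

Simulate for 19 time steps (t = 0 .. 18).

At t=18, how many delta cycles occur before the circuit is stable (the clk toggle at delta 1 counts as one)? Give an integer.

[bits: w3,w1,w5,w2,clk,w4]
t=0: Δ0=011101 Δ1=011111 Δ2=111111 Δ3=110111 | 3Δ
t=1: Δ0=110111 Δ1=110101 | 1Δ
t=2: Δ0=110101 Δ1=110111 Δ2=010111 Δ3=011111 | 3Δ
t=3: Δ0=011111 Δ1=011101 | 1Δ
t=4: Δ0=011101 Δ1=011111 Δ2=111111 Δ3=110111 | 3Δ
t=5: Δ0=110111 Δ1=110101 | 1Δ
t=6: Δ0=110101 Δ1=110111 Δ2=010111 Δ3=011111 | 3Δ
t=7: Δ0=011111 Δ1=011101 | 1Δ
t=8: Δ0=011101 Δ1=011111 Δ2=111111 Δ3=110111 | 3Δ
t=9: Δ0=110111 Δ1=110101 | 1Δ
t=10: Δ0=110101 Δ1=110111 Δ2=010111 Δ3=011111 | 3Δ
t=11: Δ0=011111 Δ1=011101 | 1Δ
t=12: Δ0=011101 Δ1=011111 Δ2=111111 Δ3=110111 | 3Δ
t=13: Δ0=110111 Δ1=110101 | 1Δ
t=14: Δ0=110101 Δ1=110111 Δ2=010111 Δ3=011111 | 3Δ
t=15: Δ0=011111 Δ1=011101 | 1Δ
t=16: Δ0=011101 Δ1=011111 Δ2=111111 Δ3=110111 | 3Δ
t=17: Δ0=110111 Δ1=110101 | 1Δ
t=18: Δ0=110101 Δ1=110111 Δ2=010111 Δ3=011111 | 3Δ

3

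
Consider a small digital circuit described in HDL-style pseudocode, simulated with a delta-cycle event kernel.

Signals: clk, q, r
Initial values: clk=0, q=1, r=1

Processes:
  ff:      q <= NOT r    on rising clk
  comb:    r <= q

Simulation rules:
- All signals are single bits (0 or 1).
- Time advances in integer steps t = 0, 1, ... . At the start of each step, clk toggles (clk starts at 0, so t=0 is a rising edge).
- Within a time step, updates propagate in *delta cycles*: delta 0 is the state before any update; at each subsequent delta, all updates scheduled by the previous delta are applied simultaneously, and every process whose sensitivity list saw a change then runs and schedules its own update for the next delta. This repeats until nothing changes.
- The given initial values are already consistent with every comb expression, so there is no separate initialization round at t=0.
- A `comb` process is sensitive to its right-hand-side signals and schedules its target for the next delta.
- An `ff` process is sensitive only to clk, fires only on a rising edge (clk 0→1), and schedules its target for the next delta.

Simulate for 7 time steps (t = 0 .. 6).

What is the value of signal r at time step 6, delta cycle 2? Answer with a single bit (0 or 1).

0

t=0 Δ0: q=1 clk=0 r=1
  Δ1: clk:0→1
  Δ2: q:1→0
  Δ3: r:1→0
  (3Δ to stable)
t=1 Δ0: q=0 clk=1 r=0
  Δ1: clk:1→0
  (1Δ to stable)
t=2 Δ0: q=0 clk=0 r=0
  Δ1: clk:0→1
  Δ2: q:0→1
  Δ3: r:0→1
  (3Δ to stable)
t=3 Δ0: q=1 clk=1 r=1
  Δ1: clk:1→0
  (1Δ to stable)
t=4 Δ0: q=1 clk=0 r=1
  Δ1: clk:0→1
  Δ2: q:1→0
  Δ3: r:1→0
  (3Δ to stable)
t=5 Δ0: q=0 clk=1 r=0
  Δ1: clk:1→0
  (1Δ to stable)
t=6 Δ0: q=0 clk=0 r=0
  Δ1: clk:0→1
  Δ2: q:0→1
  Δ3: r:0→1
  (3Δ to stable)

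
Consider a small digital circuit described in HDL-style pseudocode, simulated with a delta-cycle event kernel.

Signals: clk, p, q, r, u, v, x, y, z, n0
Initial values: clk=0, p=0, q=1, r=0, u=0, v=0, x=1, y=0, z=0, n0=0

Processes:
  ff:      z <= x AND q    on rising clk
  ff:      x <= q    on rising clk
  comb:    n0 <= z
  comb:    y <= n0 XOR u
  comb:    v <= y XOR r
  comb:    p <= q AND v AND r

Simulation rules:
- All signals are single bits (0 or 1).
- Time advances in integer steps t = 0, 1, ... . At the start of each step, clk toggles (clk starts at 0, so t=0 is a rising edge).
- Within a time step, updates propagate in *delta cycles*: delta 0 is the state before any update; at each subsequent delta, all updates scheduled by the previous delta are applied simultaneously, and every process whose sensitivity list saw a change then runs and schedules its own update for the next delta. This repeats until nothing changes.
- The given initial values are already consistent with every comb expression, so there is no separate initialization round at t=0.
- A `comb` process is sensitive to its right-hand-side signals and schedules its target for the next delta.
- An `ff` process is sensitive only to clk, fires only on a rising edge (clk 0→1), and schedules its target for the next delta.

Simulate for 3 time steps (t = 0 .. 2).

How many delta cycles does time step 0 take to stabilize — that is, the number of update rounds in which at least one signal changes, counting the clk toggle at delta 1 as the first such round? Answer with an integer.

5

[bits: y,clk,v,p,z,r,x,q,n0,u]
t=0: Δ0=0000001100 Δ1=0100001100 Δ2=0100101100 Δ3=0100101110 Δ4=1100101110 Δ5=1110101110 | 5Δ
t=1: Δ0=1110101110 Δ1=1010101110 | 1Δ
t=2: Δ0=1010101110 Δ1=1110101110 | 1Δ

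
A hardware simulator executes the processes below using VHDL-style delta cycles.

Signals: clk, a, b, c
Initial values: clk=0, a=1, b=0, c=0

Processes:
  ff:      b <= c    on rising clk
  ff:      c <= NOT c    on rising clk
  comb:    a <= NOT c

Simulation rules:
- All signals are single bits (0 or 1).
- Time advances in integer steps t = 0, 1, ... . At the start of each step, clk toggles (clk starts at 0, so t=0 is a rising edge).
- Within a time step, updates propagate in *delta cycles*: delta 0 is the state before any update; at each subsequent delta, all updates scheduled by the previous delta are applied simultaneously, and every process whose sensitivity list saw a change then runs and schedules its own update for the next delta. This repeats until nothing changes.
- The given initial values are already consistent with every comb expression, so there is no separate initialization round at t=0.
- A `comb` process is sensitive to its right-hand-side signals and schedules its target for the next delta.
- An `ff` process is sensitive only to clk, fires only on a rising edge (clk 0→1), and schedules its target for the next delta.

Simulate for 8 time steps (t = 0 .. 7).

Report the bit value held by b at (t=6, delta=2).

1

t0.Δ0 a=1 c=0 clk=0 b=0
t0.Δ1 a=1 c=0 clk=1 b=0
t0.Δ2 a=1 c=1 clk=1 b=0
t0.Δ3 a=0 c=1 clk=1 b=0
t1.Δ0 a=0 c=1 clk=1 b=0
t1.Δ1 a=0 c=1 clk=0 b=0
t2.Δ0 a=0 c=1 clk=0 b=0
t2.Δ1 a=0 c=1 clk=1 b=0
t2.Δ2 a=0 c=0 clk=1 b=1
t2.Δ3 a=1 c=0 clk=1 b=1
t3.Δ0 a=1 c=0 clk=1 b=1
t3.Δ1 a=1 c=0 clk=0 b=1
t4.Δ0 a=1 c=0 clk=0 b=1
t4.Δ1 a=1 c=0 clk=1 b=1
t4.Δ2 a=1 c=1 clk=1 b=0
t4.Δ3 a=0 c=1 clk=1 b=0
t5.Δ0 a=0 c=1 clk=1 b=0
t5.Δ1 a=0 c=1 clk=0 b=0
t6.Δ0 a=0 c=1 clk=0 b=0
t6.Δ1 a=0 c=1 clk=1 b=0
t6.Δ2 a=0 c=0 clk=1 b=1
t6.Δ3 a=1 c=0 clk=1 b=1
t7.Δ0 a=1 c=0 clk=1 b=1
t7.Δ1 a=1 c=0 clk=0 b=1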